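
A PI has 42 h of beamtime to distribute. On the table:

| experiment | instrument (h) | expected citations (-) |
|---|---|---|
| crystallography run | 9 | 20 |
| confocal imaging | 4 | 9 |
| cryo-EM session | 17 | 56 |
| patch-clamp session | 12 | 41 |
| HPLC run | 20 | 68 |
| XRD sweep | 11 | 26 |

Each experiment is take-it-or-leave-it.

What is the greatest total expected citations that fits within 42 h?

Density check — patch-clamp session 3.42, HPLC run 3.40, cryo-EM session 3.29 are the best per h.
Filling by ratio: confocal imaging + patch-clamp session + HPLC run for 118, with 6 h left unused.
Dropping patch-clamp session frees 12 h; slotting in cryo-EM session (17 h) lifts the total to 133 at 41 h.
The spare 1 h is too small for any remaining experiment, and no exchange beats 133.

133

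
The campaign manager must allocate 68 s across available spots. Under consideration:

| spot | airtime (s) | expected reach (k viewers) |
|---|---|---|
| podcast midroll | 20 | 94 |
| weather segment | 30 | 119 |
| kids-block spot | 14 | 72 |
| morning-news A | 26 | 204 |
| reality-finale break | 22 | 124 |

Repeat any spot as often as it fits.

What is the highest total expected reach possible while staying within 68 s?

By expected reach per s: morning-news A 7.85, reality-finale break 5.64, kids-block spot 5.14, podcast midroll 4.70 lead.
Kids-block spot + 2×morning-news A uses 66 of the 68 s and totals 480.
Nothing else within 68 s beats 480.

480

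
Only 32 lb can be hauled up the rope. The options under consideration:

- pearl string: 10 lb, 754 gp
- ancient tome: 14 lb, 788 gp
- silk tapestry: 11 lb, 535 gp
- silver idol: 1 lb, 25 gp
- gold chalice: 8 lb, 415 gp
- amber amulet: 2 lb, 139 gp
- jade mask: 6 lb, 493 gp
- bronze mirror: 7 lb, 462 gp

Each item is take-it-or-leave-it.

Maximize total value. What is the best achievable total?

2174

The ratio heuristic lands on pearl string + silver idol + amber amulet + jade mask + bronze mirror (1873) but leaves 6 lb idle.
The 8 lb tied up in silver idol and bronze mirror is better spent on ancient tome — total rises to 2174 (32 lb).
Runner-up pearl string + silver idol + gold chalice + jade mask + bronze mirror tops out at 2149.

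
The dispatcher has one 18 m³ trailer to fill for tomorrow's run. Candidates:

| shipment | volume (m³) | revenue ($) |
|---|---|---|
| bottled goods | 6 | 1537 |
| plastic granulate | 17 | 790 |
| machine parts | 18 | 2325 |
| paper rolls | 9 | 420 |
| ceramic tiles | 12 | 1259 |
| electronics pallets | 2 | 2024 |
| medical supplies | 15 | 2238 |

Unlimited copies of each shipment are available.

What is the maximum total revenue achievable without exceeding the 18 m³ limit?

18216

The ratio ordering already packs tightly: 9×electronics pallets, 18 m³, 18216.
Nothing else within 18 m³ beats 18216.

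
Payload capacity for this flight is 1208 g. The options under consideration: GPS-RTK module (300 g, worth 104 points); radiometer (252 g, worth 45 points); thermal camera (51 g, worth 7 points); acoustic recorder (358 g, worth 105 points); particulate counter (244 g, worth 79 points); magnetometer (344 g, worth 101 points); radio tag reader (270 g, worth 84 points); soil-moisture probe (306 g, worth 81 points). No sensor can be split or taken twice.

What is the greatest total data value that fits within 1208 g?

Ranking by ratio (data value/g): GPS-RTK module 0.35, particulate counter 0.32, radio tag reader 0.31.
A density-first pass picks GPS-RTK module + particulate counter + magnetometer + radio tag reader — 368 at 1158 g.
Replace magnetometer with acoustic recorder: the trade gains 4 net, giving 372 at 1172 g.
Runner-up GPS-RTK module + acoustic recorder + particulate counter + soil-moisture probe tops out at 369.

372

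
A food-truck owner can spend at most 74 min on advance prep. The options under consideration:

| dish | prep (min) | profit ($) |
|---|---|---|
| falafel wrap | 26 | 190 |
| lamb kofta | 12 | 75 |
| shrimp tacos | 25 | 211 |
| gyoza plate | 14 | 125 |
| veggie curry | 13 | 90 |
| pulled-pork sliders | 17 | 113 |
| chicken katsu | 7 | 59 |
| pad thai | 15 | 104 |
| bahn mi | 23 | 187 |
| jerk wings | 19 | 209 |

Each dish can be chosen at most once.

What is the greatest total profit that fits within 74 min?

By profit per min: jerk wings 11.00, gyoza plate 8.93, shrimp tacos 8.44 lead.
A density-first pass picks shrimp tacos + gyoza plate + chicken katsu + jerk wings — 604 at 65 min.
Replace gyoza plate with bahn mi: the trade gains 62 net, giving 666 at 74 min.

666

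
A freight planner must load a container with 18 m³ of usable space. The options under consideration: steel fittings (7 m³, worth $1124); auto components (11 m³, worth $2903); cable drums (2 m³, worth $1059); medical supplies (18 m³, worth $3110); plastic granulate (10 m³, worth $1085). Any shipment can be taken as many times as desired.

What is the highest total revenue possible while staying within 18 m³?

Ranking by ratio (revenue/m³): cable drums 529.50, auto components 263.91, medical supplies 172.78.
9×cable drums uses 18 of the 18 m³ and totals 9531.
No other feasible combination exceeds 9531.

9531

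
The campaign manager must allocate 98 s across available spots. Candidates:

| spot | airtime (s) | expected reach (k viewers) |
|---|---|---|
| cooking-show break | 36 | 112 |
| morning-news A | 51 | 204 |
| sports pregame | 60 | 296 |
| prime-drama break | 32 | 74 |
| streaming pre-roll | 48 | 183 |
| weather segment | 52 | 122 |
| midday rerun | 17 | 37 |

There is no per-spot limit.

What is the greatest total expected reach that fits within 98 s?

Density check — sports pregame 4.93, morning-news A 4.00, streaming pre-roll 3.81, cooking-show break 3.11 are the best per s.
The ratio ordering already packs tightly: cooking-show break + sports pregame, 96 s, 408.

408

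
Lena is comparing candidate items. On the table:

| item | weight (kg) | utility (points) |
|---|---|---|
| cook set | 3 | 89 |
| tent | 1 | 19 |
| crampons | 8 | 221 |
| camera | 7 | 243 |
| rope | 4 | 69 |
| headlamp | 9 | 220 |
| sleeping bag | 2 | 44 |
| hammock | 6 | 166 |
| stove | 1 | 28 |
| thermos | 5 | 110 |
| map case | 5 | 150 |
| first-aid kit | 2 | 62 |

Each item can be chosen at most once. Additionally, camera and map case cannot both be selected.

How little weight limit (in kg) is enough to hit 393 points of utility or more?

Minimise kg subject to total utility ≥ 393.
cook set + camera + first-aid kit: 394 utility at 12 kg.
No combination under 12 kg hits 393.

12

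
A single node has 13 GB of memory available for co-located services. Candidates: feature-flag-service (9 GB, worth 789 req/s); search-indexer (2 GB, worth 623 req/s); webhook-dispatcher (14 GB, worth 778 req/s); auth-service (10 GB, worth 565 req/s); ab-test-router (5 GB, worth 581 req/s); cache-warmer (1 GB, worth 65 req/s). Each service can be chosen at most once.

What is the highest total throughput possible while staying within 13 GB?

Greedy by ratio would take search-indexer + ab-test-router + cache-warmer: 8 GB used, total 1269.
Replace ab-test-router with feature-flag-service: the trade gains 208 net, giving 1477 at 12 GB.
Runner-up feature-flag-service + search-indexer tops out at 1412.

1477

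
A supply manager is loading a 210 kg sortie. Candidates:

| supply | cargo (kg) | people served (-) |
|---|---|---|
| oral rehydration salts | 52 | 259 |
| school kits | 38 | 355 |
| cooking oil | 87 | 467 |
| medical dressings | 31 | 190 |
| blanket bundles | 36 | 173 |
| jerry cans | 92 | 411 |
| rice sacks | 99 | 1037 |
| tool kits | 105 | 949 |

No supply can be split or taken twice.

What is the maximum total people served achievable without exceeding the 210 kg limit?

A density-first pass picks school kits + medical dressings + blanket bundles + rice sacks — 1755 at 204 kg.
Dropping school kits and medical dressings and blanket bundles frees 105 kg; slotting in tool kits (105 kg) lifts the total to 1986 at 204 kg.

1986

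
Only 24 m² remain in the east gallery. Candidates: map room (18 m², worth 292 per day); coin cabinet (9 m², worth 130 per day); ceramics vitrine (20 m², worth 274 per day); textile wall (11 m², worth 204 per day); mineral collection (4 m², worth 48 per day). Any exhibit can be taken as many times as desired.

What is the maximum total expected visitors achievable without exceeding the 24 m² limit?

Ranking by ratio (expected visitors/m²): textile wall 18.55, map room 16.22, coin cabinet 14.44.
2×textile wall uses 22 of the 24 m² and totals 408.

408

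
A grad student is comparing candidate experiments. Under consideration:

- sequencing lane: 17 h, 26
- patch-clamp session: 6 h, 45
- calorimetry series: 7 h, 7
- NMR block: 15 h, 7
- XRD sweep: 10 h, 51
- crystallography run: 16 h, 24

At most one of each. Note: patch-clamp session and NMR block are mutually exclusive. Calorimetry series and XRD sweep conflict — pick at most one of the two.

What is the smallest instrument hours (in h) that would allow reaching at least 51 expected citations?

10

Need the lightest bundle worth ≥ 51.
XRD sweep reaches 51 using 10 h.
Below 10 h the best achievable stays under 51.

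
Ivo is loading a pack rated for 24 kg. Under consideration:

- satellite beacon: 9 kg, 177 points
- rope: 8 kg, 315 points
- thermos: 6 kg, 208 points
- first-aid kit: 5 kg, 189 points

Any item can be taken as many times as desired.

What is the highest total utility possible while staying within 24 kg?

945

By utility per kg: rope 39.38, first-aid kit 37.80, thermos 34.67 lead.
3×rope uses 24 of the 24 kg and totals 945.
Every other selection either busts 24 kg or fails to beat 945.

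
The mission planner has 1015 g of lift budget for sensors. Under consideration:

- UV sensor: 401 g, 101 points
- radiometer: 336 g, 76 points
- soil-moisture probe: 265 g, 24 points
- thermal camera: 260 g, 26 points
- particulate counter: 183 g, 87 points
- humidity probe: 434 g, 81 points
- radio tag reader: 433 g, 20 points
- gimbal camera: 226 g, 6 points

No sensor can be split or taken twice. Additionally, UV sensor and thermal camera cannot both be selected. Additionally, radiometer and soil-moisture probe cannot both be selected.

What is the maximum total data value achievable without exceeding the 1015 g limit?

264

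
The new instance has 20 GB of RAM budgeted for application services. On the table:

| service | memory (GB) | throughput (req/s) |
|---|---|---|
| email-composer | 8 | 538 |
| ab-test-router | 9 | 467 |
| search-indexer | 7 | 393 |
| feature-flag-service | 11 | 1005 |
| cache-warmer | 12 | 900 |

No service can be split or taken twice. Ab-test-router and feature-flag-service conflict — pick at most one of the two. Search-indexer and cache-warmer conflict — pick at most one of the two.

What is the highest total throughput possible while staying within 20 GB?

1543

Taking email-composer + feature-flag-service: 19 GB used, 1543 in throughput.
Runner-up email-composer + cache-warmer tops out at 1438.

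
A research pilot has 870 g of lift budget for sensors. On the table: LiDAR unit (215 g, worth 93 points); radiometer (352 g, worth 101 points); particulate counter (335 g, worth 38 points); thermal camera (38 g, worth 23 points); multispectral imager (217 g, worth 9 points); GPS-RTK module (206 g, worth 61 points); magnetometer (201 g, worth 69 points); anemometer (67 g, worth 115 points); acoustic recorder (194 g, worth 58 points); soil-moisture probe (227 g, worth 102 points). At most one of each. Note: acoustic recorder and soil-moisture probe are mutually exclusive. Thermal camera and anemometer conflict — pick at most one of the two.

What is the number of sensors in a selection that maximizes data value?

4

Optimal total is 411.
LiDAR unit + radiometer + anemometer + soil-moisture probe hits 411 at 861 g.
All optima have 4 sensors.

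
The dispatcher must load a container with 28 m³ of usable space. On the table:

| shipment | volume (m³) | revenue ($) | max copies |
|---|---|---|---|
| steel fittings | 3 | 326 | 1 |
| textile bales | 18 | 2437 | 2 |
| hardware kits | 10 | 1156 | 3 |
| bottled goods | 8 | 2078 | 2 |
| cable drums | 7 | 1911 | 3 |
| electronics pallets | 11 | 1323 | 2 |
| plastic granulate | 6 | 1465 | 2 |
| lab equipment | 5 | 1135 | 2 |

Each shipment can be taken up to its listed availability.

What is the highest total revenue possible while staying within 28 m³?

7365

Greedy by ratio would take 3×cable drums + plastic granulate: 27 m³ used, total 7198.
Replace cable drums with bottled goods: the trade gains 167 net, giving 7365 at 28 m³.
That's the maximum — no swap from here does better than 7365.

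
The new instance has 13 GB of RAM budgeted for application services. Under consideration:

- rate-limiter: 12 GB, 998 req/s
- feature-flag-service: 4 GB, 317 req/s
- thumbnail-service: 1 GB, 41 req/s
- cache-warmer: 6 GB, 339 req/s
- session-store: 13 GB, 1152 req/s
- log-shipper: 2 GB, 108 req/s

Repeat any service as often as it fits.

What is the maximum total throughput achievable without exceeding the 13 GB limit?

1152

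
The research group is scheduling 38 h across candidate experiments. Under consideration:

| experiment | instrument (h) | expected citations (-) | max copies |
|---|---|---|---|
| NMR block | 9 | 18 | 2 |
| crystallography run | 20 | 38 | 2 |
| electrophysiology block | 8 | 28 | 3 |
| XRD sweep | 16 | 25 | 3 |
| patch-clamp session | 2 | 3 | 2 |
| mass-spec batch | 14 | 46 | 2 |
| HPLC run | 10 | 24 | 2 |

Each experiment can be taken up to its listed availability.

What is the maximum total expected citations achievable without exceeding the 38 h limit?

130

3×electrophysiology block + mass-spec batch uses 38 of the 38 h and totals 130.
No other feasible combination exceeds 130.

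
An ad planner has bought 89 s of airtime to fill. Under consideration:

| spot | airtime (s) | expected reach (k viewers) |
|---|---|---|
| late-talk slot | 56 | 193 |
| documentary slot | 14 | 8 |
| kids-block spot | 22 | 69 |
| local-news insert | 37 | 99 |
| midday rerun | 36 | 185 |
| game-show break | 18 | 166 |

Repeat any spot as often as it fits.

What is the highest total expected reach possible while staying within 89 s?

Taking documentary slot + 4×game-show break: 86 s used, 672 in expected reach.

672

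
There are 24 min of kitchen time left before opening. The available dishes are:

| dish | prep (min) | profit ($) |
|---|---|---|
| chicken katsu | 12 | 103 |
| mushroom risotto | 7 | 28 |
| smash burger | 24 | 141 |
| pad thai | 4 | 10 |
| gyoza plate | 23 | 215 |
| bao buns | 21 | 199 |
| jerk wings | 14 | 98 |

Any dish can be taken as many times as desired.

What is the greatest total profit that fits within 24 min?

By profit per min: bao buns 9.48, gyoza plate 9.35, chicken katsu 8.58 lead.
Filling by ratio: bao buns for 199, with 3 min left unused.
Dropping bao buns frees 21 min; slotting in gyoza plate (23 min) lifts the total to 215 at 23 min.
Every other selection either busts 24 min or fails to beat 215.

215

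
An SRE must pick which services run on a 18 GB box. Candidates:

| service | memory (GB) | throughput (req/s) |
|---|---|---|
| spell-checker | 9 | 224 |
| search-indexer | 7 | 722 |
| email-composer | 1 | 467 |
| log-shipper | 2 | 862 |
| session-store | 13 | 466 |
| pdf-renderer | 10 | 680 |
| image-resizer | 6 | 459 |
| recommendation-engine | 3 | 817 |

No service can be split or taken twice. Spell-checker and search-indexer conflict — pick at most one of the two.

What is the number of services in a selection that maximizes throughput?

Optimal total is 2868.
For example search-indexer + email-composer + log-shipper + recommendation-engine achieves it, using 13 GB.
All optima have 4 services.

4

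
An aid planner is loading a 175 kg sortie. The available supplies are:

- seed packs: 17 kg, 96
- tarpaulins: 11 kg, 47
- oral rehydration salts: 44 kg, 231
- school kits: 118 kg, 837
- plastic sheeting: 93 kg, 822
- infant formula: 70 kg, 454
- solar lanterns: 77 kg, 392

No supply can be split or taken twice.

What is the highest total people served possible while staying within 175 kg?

1323

Best packing: tarpaulins + plastic sheeting + infant formula — 174 kg, 1323 total.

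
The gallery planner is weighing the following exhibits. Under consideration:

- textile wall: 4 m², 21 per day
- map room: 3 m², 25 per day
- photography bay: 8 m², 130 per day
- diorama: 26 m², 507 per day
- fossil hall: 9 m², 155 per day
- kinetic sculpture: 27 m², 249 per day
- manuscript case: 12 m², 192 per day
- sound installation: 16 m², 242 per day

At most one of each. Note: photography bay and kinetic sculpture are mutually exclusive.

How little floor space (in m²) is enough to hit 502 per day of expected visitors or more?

Look for the lowest-floor combination reaching 502.
diorama reaches 507 using 26 m².
No combination under 26 m² hits 502.

26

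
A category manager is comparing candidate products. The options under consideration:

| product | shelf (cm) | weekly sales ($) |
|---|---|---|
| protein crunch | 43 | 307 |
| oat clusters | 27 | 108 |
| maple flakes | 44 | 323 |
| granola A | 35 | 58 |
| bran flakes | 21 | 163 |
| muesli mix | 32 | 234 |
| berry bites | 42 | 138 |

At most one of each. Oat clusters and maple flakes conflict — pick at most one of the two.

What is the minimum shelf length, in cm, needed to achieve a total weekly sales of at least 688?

96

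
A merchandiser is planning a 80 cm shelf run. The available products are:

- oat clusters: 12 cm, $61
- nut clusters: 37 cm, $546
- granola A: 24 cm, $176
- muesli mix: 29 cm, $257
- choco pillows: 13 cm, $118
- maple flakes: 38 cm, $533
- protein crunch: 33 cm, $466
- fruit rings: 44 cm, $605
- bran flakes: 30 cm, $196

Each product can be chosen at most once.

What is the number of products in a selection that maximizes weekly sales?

Best achievable weekly sales is 1079.
For example nut clusters + maple flakes achieves it, using 75 cm.
All optima have 2 products.

2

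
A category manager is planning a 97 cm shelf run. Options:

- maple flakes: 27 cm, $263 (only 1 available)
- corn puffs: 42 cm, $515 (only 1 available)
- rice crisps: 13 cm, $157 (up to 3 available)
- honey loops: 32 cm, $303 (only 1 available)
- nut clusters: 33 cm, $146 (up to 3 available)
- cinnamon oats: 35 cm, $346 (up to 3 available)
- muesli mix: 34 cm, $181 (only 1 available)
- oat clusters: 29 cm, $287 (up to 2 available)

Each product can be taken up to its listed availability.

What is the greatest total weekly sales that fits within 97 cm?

Taking the top-ratio products first gives corn puffs + 3×rice crisps for 986 (81 cm).
The 13 cm tied up in rice crisps is better spent on oat clusters — total rises to 1116 (97 cm).
Nothing else within 97 cm beats 1116.

1116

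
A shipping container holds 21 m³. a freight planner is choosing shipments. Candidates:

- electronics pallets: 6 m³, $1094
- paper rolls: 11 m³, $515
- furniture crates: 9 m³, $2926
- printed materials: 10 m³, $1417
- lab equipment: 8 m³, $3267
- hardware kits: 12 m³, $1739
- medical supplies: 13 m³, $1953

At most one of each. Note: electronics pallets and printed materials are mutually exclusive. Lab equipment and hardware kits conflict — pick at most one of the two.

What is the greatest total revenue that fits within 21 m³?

6193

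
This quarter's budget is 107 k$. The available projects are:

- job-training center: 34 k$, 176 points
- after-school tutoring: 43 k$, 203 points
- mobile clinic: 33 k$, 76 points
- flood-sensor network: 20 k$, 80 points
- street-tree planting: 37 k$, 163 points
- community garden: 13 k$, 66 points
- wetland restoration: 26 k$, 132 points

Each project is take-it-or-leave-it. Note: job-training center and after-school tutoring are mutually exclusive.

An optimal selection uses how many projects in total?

3

The maximum projected impact within 107 k$ is 498.
One optimal bundle: after-school tutoring + street-tree planting + wetland restoration (106 k$).
Every optimal selection uses 3 projects.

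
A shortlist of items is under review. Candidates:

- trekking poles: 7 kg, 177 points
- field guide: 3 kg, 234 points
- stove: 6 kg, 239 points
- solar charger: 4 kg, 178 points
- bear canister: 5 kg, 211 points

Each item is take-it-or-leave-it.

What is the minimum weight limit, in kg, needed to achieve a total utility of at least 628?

Minimise kg subject to total utility ≥ 628.
field guide + stove + solar charger reaches 651 using 13 kg.
Any bundle with less than 13 kg falls short of 628.

13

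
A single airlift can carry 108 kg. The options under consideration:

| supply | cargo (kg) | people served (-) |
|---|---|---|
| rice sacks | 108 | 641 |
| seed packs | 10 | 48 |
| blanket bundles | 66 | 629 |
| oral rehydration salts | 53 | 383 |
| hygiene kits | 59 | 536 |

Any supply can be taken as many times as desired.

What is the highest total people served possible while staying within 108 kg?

821

The ratio ordering already packs tightly: 4×seed packs + blanket bundles, 106 kg, 821.
Nothing else within 108 kg beats 821.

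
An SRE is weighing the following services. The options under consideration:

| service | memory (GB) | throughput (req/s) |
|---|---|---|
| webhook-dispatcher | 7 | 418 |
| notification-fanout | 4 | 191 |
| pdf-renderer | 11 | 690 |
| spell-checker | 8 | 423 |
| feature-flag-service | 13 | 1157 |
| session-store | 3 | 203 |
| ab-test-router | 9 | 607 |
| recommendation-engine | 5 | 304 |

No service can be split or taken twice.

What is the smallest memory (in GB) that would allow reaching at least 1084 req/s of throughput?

13

Look for the lowest-memory combination reaching 1084.
feature-flag-service: 1157 throughput at 13 GB.
Below 13 GB the best achievable stays under 1084.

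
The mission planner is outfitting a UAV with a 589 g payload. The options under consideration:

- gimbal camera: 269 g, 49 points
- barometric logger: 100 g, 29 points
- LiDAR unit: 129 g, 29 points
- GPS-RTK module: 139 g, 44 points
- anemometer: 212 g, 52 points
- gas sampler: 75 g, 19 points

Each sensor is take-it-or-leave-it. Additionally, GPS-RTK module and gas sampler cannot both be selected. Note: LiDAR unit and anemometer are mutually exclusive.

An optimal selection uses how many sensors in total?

The maximum data value within 589 g is 130.
One optimal bundle: gimbal camera + barometric logger + anemometer (581 g).
All optima have 3 sensors.

3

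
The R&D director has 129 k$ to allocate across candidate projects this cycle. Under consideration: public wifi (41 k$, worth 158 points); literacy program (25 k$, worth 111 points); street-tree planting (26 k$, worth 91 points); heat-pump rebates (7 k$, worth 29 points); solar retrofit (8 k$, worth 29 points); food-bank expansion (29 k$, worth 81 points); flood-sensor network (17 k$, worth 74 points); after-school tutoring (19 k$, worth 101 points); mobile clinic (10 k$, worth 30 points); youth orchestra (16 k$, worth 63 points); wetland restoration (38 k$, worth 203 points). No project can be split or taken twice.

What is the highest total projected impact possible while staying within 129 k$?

583

Greedy by ratio would take literacy program + heat-pump rebates + flood-sensor network + after-school tutoring + youth orchestra + wetland restoration: 122 k$ used, total 581.
Dropping literacy program and flood-sensor network frees 42 k$; slotting in public wifi + solar retrofit (49 k$) lifts the total to 583 at 129 k$.
Runner-up literacy program + flood-sensor network + after-school tutoring + mobile clinic + youth orchestra + wetland restoration tops out at 582.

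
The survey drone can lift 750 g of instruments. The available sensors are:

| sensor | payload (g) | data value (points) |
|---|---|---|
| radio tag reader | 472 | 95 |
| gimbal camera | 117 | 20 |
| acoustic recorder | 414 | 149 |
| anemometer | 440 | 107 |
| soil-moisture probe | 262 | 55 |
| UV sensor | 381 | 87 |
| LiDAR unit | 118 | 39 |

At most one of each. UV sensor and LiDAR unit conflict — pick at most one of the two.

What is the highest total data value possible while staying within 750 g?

The ratio ordering already packs tightly: gimbal camera + acoustic recorder + LiDAR unit, 649 g, 208.
An exhaustive check of the 128 subsets confirms 208.

208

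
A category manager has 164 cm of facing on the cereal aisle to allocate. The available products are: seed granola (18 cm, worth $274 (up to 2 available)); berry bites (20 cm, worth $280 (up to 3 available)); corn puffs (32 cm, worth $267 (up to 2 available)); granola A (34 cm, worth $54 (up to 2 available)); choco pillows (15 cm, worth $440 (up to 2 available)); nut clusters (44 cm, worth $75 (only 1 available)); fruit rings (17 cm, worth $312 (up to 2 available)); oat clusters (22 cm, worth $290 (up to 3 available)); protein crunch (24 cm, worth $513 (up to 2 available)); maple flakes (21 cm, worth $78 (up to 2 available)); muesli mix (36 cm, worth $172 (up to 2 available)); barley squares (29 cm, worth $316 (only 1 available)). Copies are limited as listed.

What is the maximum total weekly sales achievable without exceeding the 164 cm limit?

3136

By weekly sales per cm: choco pillows 29.33, protein crunch 21.38, fruit rings 18.35, seed granola 15.22 lead.
Greedy by ratio would take 2×seed granola + 2×choco pillows + 2×fruit rings + 2×protein crunch: 148 cm used, total 3078.
The 36 cm tied up in 2×seed granola is better spent on oat clusters + barley squares — total rises to 3136 (163 cm).
Nothing else within 164 cm beats 3136.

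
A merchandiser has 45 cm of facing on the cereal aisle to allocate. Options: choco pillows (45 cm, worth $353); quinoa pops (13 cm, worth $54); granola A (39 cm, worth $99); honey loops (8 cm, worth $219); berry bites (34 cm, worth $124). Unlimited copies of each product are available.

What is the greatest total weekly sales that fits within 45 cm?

1095

Ranking by ratio (weekly sales/cm): honey loops 27.38, choco pillows 7.84, quinoa pops 4.15.
5×honey loops uses 40 of the 45 cm and totals 1095.
No other feasible combination exceeds 1095.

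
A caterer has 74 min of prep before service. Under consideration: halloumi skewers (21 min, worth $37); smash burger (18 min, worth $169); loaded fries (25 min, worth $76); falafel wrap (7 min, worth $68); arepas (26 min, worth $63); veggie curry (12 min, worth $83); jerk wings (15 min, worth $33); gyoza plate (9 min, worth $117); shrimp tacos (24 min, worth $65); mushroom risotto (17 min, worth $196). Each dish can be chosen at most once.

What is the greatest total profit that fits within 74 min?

633

Ranking by ratio (profit/min): gyoza plate 13.00, mushroom risotto 11.53, falafel wrap 9.71.
The ratio ordering already packs tightly: smash burger + falafel wrap + veggie curry + gyoza plate + mushroom risotto, 63 min, 633.
An exhaustive check of the 1024 subsets confirms 633.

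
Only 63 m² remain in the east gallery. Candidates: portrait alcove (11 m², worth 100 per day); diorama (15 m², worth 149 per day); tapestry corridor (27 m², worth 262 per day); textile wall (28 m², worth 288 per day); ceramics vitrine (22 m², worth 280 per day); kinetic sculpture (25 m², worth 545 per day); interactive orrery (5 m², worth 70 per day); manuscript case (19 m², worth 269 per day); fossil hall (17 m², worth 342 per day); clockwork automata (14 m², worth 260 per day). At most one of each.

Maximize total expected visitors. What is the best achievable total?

1217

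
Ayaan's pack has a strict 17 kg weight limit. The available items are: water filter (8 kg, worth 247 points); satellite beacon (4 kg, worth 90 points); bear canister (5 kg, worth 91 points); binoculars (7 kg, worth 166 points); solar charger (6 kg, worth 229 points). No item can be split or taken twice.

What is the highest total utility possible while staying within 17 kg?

485

Filling by ratio: water filter + solar charger for 476, with 3 kg left unused.
The 8 kg tied up in water filter is better spent on satellite beacon + binoculars — total rises to 485 (17 kg).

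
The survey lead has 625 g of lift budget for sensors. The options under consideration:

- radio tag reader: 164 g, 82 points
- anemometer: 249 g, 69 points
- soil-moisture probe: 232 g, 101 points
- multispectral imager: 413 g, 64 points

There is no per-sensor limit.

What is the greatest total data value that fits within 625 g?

265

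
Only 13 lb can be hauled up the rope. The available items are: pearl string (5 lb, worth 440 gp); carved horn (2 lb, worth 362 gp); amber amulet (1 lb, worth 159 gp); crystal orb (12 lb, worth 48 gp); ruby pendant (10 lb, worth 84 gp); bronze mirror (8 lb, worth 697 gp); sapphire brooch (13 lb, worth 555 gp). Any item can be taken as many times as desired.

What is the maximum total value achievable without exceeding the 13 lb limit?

Ranking by ratio (value/lb): carved horn 181.00, amber amulet 159.00, pearl string 88.00.
Taking 6×carved horn + amber amulet: 13 lb used, 2331 in value.

2331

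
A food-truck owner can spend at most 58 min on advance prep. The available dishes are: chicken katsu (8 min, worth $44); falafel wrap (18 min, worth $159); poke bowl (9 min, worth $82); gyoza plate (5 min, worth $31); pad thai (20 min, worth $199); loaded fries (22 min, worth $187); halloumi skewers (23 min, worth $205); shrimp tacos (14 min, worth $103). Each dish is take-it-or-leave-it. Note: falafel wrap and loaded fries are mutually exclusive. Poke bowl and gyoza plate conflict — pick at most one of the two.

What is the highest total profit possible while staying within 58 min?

507

By profit per min: pad thai 9.95, poke bowl 9.11, halloumi skewers 8.91, falafel wrap 8.83 lead.
Taking pad thai + halloumi skewers + shrimp tacos: 57 min used, 507 in profit.
The closest alternative, falafel wrap + gyoza plate + pad thai + shrimp tacos, reaches only 492.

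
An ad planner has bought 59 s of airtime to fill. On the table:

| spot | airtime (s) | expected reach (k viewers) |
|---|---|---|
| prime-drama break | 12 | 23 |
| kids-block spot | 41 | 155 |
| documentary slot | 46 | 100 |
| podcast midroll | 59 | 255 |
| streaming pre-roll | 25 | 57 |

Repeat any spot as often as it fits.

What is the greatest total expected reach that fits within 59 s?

255

By expected reach per s: podcast midroll 4.32, kids-block spot 3.78, streaming pre-roll 2.28, documentary slot 2.17 lead.
Best packing: podcast midroll — 59 s, 255 total.
Every other selection either busts 59 s or fails to beat 255.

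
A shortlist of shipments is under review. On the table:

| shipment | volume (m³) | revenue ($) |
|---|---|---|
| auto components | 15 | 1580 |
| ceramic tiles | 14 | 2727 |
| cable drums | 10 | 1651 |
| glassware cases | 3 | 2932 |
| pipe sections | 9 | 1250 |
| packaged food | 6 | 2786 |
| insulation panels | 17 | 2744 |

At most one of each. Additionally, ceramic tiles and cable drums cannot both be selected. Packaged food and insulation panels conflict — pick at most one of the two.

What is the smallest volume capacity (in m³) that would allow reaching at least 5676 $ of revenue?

9

Need the lightest bundle worth ≥ 5676.
Taking glassware cases + packaged food gives 5718 (≥ 5676) for 9 m³.
No combination under 9 m³ hits 5676.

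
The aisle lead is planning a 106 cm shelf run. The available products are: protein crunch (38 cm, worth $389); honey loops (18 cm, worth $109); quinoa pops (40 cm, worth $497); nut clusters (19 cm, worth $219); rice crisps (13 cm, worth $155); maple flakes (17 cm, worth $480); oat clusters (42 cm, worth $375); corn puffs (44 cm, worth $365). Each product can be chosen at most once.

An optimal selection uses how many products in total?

3

Best achievable weekly sales is 1366.
For example protein crunch + quinoa pops + maple flakes achieves it, using 95 cm.
Any selection reaching 1366 contains exactly 3 products.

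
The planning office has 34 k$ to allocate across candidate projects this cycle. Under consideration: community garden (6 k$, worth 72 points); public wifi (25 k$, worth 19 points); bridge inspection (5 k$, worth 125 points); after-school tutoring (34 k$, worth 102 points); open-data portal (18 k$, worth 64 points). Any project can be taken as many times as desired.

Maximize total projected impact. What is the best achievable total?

Ranking by ratio (projected impact/k$): bridge inspection 25.00, community garden 12.00, open-data portal 3.56, after-school tutoring 3.00.
Taking 6×bridge inspection: 30 k$ used, 750 in projected impact.
Every other selection either busts 34 k$ or fails to beat 750.

750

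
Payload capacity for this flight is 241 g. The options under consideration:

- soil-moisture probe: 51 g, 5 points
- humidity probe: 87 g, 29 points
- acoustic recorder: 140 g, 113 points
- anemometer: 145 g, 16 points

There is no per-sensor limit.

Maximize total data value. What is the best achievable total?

Best packing: humidity probe + acoustic recorder — 227 g, 142 total.
That's the maximum — no swap from here does better than 142.

142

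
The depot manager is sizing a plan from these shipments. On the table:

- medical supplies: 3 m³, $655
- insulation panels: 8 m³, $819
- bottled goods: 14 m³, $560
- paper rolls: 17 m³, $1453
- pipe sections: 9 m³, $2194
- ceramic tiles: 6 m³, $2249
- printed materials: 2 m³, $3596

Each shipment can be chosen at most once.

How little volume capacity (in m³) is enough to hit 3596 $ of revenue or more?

Look for the lowest-volume combination reaching 3596.
Taking printed materials gives 3596 (≥ 3596) for 2 m³.
No combination under 2 m³ hits 3596.

2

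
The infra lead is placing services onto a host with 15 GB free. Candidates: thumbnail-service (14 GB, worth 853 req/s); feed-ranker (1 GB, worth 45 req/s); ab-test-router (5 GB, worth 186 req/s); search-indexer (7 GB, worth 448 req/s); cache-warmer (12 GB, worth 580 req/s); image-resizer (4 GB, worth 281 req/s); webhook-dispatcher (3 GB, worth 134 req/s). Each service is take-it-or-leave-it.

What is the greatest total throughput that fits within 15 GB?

By throughput per GB: image-resizer 70.25, search-indexer 64.00, thumbnail-service 60.93 lead.
Best packing: feed-ranker + search-indexer + image-resizer + webhook-dispatcher — 15 GB, 908 total.

908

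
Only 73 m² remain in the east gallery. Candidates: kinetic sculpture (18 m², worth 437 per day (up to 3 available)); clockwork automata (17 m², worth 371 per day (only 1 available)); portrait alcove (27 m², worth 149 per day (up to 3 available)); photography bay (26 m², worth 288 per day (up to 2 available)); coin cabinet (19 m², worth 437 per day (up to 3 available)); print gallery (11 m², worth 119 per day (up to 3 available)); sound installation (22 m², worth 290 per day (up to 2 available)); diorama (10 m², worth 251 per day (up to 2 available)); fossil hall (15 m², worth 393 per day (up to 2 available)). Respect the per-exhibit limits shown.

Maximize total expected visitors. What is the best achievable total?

By expected visitors per m²: fossil hall 26.20, diorama 25.10, kinetic sculpture 24.28 lead.
Greedy by ratio would take kinetic sculpture + 2×diorama + 2×fossil hall: 68 m² used, total 1725.
The 33 m² tied up in kinetic sculpture and fossil hall is better spent on 2×coin cabinet — total rises to 1769 (73 m²).
That's the maximum — no swap from here does better than 1769.

1769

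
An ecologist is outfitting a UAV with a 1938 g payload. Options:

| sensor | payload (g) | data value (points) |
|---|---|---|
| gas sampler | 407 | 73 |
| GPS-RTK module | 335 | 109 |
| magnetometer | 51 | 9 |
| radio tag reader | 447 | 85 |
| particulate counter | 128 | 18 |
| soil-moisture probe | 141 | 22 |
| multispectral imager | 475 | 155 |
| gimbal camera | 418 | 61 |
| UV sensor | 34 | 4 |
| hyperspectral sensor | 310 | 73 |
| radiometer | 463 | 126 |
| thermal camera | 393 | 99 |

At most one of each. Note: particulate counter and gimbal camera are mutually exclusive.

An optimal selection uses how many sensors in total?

6

Best achievable data value is 529.
One optimal bundle: GPS-RTK module + particulate counter + soil-moisture probe + multispectral imager + radiometer + thermal camera (1935 g).
Any selection reaching 529 contains exactly 6 sensors.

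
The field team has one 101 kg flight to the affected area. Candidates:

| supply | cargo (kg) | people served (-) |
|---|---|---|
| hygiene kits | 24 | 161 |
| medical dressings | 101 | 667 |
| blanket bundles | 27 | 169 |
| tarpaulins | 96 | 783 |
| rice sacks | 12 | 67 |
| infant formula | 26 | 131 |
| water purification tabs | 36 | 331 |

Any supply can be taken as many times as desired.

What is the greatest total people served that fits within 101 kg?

Filling by ratio: hygiene kits + 2×water purification tabs for 823, with 5 kg left unused.
Replace hygiene kits with blanket bundles: the trade gains 8 net, giving 831 at 99 kg.
Nothing else within 101 kg beats 831.

831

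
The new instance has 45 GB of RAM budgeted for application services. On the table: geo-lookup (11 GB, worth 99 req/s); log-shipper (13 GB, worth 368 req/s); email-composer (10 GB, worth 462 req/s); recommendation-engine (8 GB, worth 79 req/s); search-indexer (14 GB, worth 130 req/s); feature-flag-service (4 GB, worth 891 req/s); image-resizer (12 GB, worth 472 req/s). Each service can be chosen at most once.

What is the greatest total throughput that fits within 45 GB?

Ranking by ratio (throughput/GB): feature-flag-service 222.75, email-composer 46.20, image-resizer 39.33.
Best packing: log-shipper + email-composer + feature-flag-service + image-resizer — 39 GB, 2193 total.

2193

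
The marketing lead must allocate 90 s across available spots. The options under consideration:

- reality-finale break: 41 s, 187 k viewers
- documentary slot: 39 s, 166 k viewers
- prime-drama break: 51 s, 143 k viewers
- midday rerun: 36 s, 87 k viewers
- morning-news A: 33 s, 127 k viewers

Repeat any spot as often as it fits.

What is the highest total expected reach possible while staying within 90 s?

Taking 2×reality-finale break: 82 s used, 374 in expected reach.
That's the maximum — no swap from here does better than 374.

374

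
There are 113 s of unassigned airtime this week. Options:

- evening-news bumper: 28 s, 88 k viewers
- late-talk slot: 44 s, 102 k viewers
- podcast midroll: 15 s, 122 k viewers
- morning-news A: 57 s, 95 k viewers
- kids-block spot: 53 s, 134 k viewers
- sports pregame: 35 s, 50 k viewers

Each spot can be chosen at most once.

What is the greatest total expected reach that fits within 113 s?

Greedy by ratio would take evening-news bumper + podcast midroll + kids-block spot: 96 s used, total 344.
The 28 s tied up in evening-news bumper is better spent on late-talk slot — total rises to 358 (112 s).
Runner-up evening-news bumper + podcast midroll + kids-block spot tops out at 344.

358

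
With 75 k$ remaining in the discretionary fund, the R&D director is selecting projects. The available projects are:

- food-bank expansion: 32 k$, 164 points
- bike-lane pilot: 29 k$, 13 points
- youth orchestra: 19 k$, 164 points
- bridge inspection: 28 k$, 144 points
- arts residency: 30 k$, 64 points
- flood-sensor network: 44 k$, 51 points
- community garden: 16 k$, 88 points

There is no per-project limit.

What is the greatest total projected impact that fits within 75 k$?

3×youth orchestra + community garden uses 73 of the 75 k$ and totals 580.

580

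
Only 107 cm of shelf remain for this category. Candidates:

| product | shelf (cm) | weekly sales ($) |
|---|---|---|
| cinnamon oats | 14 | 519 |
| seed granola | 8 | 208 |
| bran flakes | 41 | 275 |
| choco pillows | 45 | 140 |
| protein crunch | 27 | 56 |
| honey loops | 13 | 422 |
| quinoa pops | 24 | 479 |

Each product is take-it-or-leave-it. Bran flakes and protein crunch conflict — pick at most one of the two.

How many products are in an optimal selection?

Optimal total is 1903.
cinnamon oats + seed granola + bran flakes + honey loops + quinoa pops hits 1903 at 100 cm.
All optima have 5 products.

5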